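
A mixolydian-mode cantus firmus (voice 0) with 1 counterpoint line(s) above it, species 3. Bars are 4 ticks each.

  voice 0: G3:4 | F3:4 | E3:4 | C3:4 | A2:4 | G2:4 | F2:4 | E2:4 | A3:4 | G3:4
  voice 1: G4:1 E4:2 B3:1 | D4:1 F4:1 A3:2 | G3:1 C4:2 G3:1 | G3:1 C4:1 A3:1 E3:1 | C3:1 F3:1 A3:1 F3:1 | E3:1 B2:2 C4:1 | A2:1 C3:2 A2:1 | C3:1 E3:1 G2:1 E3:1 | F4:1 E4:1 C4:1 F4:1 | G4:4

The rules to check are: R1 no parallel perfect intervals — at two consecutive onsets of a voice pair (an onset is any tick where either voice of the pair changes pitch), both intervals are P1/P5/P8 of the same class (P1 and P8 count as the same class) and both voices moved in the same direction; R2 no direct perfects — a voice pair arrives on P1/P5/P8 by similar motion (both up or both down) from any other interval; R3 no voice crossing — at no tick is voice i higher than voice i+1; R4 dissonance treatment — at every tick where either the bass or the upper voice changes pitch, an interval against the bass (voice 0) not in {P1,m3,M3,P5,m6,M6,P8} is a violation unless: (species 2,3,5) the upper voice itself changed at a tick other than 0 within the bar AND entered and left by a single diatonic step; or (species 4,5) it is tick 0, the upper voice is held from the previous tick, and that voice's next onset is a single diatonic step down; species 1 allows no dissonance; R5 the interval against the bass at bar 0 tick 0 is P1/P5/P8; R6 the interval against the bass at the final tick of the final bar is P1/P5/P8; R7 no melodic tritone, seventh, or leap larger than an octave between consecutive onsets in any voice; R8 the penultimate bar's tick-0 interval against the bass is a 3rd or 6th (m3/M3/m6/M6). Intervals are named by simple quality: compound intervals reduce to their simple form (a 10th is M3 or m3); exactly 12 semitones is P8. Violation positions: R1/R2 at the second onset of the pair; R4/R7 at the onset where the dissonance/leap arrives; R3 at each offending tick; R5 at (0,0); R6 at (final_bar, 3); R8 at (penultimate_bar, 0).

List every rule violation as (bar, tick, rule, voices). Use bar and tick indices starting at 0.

bar 0: v0=G3 v1=G4 downbeat P8
bar 1: v0=F3 v1=D4 downbeat M6
bar 2: v0=E3 v1=G3 downbeat m3
bar 3: v0=C3 v1=G3 downbeat P5
bar 4: v0=A2 v1=C3 downbeat m3
bar 5: v0=G2 v1=E3 downbeat M6
bar 6: v0=F2 v1=A2 downbeat M3
bar 7: v0=E2 v1=C3 downbeat m6
bar 8: v0=A3 v1=F4 downbeat m6
bar 9: v0=G3 v1=G4 downbeat P8
  -> R4 @ bar 5 tick 3 v(0, 1): G2/C4 P4 untreated
  -> R7 @ bar 5 tick 3 v(1,): B2->C4 leap 13st
  -> R7 @ bar 6 tick 0 v(1,): C4->A2 leap 15st
  -> R7 @ bar 8 tick 0 v(0,): E2->A3 leap 17st
  -> R7 @ bar 8 tick 0 v(1,): E3->F4 leap 13st

(5, 3, R4, (0, 1))
(5, 3, R7, (1,))
(6, 0, R7, (1,))
(8, 0, R7, (0,))
(8, 0, R7, (1,))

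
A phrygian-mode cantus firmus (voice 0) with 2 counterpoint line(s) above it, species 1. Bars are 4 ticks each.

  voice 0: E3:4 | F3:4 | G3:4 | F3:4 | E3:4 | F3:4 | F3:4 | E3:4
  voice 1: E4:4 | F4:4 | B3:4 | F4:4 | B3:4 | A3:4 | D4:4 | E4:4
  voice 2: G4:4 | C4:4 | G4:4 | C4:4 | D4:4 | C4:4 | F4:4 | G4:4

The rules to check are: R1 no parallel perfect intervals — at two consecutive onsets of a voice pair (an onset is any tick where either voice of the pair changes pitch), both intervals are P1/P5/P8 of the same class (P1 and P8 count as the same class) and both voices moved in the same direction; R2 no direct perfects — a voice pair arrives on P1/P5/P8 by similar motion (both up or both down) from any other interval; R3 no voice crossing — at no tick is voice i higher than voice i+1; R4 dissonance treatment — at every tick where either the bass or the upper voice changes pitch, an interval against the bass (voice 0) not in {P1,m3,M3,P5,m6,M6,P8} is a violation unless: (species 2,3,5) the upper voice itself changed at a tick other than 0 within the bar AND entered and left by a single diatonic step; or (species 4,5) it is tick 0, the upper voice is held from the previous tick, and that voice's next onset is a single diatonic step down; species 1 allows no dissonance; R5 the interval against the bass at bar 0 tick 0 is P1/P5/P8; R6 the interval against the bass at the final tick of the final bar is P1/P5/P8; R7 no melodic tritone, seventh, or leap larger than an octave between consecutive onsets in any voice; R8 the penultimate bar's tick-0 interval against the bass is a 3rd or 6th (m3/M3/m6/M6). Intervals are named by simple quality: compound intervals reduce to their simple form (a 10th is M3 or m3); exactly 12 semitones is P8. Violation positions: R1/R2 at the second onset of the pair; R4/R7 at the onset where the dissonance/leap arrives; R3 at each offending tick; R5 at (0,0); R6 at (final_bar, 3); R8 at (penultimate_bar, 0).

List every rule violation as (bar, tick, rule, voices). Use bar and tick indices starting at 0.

(0, 0, R5, (0, 2))
(1, 0, R1, (0, 1))
(1, 0, R3, (1, 2))
(1, 1, R3, (1, 2))
(1, 2, R3, (1, 2))
(1, 3, R3, (1, 2))
(2, 0, R2, (0, 2))
(2, 0, R7, (1,))
(3, 0, R2, (0, 2))
(3, 0, R3, (1, 2))
(3, 0, R7, (1,))
(3, 1, R3, (1, 2))
(3, 2, R3, (1, 2))
(3, 3, R3, (1, 2))
(4, 0, R2, (0, 1))
(4, 0, R4, (0, 2))
(4, 0, R7, (1,))
(6, 0, R8, (0, 2))
(7, 3, R6, (0, 2))

bar 0: v0=E3 v1=E4 v2=G4 downbeat m3
bar 1: v0=F3 v1=F4 v2=C4 downbeat P5
bar 2: v0=G3 v1=B3 v2=G4 downbeat P8
bar 3: v0=F3 v1=F4 v2=C4 downbeat P5
bar 4: v0=E3 v1=B3 v2=D4 downbeat m7
bar 5: v0=F3 v1=A3 v2=C4 downbeat P5
bar 6: v0=F3 v1=D4 v2=F4 downbeat P8
bar 7: v0=E3 v1=E4 v2=G4 downbeat m3
  -> R5 @ bar 0 tick 0 v(0, 2): opens on m3
  -> R1 @ bar 1 tick 0 v(0, 1): E3/E4 P8 -> F3/F4 P8 similar
  -> R3 @ bar 1 tick 0 v(1, 2): F4 above C4
  -> R3 @ bar 1 tick 1 v(1, 2): F4 above C4
  -> R3 @ bar 1 tick 2 v(1, 2): F4 above C4
  -> R3 @ bar 1 tick 3 v(1, 2): F4 above C4
  -> R2 @ bar 2 tick 0 v(0, 2): F3/C4 P5 -> G3/G4 P8 similar
  -> R7 @ bar 2 tick 0 v(1,): F4->B3 leap 6st
  -> R2 @ bar 3 tick 0 v(0, 2): G3/G4 P8 -> F3/C4 P5 similar
  -> R3 @ bar 3 tick 0 v(1, 2): F4 above C4
  -> R7 @ bar 3 tick 0 v(1,): B3->F4 leap 6st
  -> R3 @ bar 3 tick 1 v(1, 2): F4 above C4
  -> R3 @ bar 3 tick 2 v(1, 2): F4 above C4
  -> R3 @ bar 3 tick 3 v(1, 2): F4 above C4
  -> R2 @ bar 4 tick 0 v(0, 1): F3/F4 P8 -> E3/B3 P5 similar
  -> R4 @ bar 4 tick 0 v(0, 2): E3/D4 m7 untreated
  -> R7 @ bar 4 tick 0 v(1,): F4->B3 leap 6st
  -> R8 @ bar 6 tick 0 v(0, 2): penult P8 not 3rd/6th
  -> R6 @ bar 7 tick 3 v(0, 2): closes on m3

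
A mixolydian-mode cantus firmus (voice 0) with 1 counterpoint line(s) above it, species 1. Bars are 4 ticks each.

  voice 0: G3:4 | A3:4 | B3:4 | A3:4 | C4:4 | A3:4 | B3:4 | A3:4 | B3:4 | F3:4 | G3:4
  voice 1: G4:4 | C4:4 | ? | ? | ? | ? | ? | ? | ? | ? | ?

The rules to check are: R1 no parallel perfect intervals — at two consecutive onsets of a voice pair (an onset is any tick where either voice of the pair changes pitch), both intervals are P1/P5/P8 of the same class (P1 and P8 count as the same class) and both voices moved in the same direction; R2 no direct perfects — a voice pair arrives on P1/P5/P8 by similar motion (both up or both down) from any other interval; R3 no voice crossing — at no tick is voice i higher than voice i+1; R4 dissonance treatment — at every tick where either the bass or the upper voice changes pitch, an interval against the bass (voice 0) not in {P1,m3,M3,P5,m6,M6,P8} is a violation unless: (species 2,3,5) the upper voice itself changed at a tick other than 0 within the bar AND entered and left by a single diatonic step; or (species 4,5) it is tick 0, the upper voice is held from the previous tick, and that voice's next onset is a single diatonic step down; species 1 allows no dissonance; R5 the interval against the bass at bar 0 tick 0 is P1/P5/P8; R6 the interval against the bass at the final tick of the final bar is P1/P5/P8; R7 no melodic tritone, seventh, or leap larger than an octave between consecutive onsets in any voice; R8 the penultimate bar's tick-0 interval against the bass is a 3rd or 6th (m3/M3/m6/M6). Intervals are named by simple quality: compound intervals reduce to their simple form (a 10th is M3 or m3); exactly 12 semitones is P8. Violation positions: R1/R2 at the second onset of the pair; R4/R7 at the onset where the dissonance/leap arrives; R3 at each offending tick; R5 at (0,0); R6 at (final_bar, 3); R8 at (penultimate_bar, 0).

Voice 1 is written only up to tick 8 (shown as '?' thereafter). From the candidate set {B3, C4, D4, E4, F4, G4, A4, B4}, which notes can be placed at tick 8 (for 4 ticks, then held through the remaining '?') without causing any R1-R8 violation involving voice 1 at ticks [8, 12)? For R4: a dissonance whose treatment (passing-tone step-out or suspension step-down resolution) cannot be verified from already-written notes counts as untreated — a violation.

{B3, D4, G4}

B3: legal
C4: violates R4
D4: legal
E4: violates R4
F4: violates R4
G4: legal
A4: violates R4
B4: violates R2,R7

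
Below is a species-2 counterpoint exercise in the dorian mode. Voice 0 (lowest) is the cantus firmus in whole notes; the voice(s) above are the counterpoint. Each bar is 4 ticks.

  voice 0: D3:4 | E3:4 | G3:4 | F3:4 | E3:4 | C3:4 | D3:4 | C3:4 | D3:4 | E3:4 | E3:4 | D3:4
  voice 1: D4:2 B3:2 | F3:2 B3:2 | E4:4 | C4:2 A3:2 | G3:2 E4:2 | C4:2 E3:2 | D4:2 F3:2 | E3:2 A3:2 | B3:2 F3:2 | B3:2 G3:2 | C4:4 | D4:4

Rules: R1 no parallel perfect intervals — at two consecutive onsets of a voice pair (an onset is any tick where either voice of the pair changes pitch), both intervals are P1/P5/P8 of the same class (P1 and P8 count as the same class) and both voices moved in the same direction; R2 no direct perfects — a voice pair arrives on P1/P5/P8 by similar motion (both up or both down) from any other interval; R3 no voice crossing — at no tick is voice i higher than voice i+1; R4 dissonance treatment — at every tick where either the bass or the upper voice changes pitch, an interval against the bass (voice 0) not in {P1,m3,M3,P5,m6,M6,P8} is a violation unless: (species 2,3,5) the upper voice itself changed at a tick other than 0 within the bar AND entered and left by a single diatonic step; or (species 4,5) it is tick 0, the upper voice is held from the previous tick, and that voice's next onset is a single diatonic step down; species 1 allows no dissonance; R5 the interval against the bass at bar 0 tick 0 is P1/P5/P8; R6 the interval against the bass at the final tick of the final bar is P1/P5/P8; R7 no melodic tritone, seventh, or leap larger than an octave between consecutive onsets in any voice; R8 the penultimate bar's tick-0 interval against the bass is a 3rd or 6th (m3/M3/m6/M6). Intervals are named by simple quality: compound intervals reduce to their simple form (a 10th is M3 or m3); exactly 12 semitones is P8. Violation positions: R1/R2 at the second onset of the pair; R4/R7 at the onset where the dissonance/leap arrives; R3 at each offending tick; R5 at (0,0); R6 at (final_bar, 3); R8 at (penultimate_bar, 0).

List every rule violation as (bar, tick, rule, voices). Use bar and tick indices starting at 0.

(1, 0, R4, (0, 1))
(1, 0, R7, (1,))
(1, 2, R7, (1,))
(3, 0, R2, (0, 1))
(5, 0, R1, (0, 1))
(6, 0, R2, (0, 1))
(6, 0, R7, (1,))
(8, 2, R7, (1,))
(9, 0, R2, (0, 1))
(9, 0, R7, (1,))

bar 0: v0=D3 v1=D4 downbeat P8
bar 1: v0=E3 v1=F3 downbeat m2
bar 2: v0=G3 v1=E4 downbeat M6
bar 3: v0=F3 v1=C4 downbeat P5
bar 4: v0=E3 v1=G3 downbeat m3
bar 5: v0=C3 v1=C4 downbeat P8
bar 6: v0=D3 v1=D4 downbeat P8
bar 7: v0=C3 v1=E3 downbeat M3
bar 8: v0=D3 v1=B3 downbeat M6
bar 9: v0=E3 v1=B3 downbeat P5
bar 10: v0=E3 v1=C4 downbeat m6
bar 11: v0=D3 v1=D4 downbeat P8
  -> R4 @ bar 1 tick 0 v(0, 1): E3/F3 m2 untreated
  -> R7 @ bar 1 tick 0 v(1,): B3->F3 leap 6st
  -> R7 @ bar 1 tick 2 v(1,): F3->B3 leap 6st
  -> R2 @ bar 3 tick 0 v(0, 1): G3/E4 M6 -> F3/C4 P5 similar
  -> R1 @ bar 5 tick 0 v(0, 1): E3/E4 P8 -> C3/C4 P8 similar
  -> R2 @ bar 6 tick 0 v(0, 1): C3/E3 M3 -> D3/D4 P8 similar
  -> R7 @ bar 6 tick 0 v(1,): E3->D4 leap 10st
  -> R7 @ bar 8 tick 2 v(1,): B3->F3 leap 6st
  -> R2 @ bar 9 tick 0 v(0, 1): D3/F3 m3 -> E3/B3 P5 similar
  -> R7 @ bar 9 tick 0 v(1,): F3->B3 leap 6st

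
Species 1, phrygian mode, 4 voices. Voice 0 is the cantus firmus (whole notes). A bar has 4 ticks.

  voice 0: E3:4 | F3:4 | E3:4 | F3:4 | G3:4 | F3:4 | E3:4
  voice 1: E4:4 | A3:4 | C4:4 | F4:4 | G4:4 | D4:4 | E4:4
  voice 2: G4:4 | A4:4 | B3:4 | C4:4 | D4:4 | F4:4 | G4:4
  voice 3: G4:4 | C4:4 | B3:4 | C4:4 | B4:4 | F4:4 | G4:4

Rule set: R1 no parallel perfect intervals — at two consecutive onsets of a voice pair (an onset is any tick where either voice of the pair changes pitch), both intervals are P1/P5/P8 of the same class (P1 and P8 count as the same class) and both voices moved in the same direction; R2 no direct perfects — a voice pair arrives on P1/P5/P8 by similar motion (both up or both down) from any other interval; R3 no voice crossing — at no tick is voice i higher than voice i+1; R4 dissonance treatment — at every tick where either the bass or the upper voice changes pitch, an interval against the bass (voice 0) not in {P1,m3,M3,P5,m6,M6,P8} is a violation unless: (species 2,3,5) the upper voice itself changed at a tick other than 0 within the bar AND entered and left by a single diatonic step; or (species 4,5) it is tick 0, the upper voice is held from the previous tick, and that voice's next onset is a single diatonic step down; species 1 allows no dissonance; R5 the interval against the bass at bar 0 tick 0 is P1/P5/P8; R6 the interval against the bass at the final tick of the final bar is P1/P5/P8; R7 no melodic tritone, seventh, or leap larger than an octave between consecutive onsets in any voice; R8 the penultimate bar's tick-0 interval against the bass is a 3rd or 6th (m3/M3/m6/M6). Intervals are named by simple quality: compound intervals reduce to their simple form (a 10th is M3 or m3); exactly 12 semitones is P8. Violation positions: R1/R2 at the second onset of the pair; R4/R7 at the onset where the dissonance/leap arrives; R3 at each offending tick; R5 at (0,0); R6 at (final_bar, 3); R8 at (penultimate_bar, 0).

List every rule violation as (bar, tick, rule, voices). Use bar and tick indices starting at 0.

bar 0: v0=E3 v1=E4 v2=G4 v3=G4 downbeat m3
bar 1: v0=F3 v1=A3 v2=A4 v3=C4 downbeat P5
bar 2: v0=E3 v1=C4 v2=B3 v3=B3 downbeat P5
bar 3: v0=F3 v1=F4 v2=C4 v3=C4 downbeat P5
bar 4: v0=G3 v1=G4 v2=D4 v3=B4 downbeat M3
bar 5: v0=F3 v1=D4 v2=F4 v3=F4 downbeat P8
bar 6: v0=E3 v1=E4 v2=G4 v3=G4 downbeat m3
  -> R5 @ bar 0 tick 0 v(0, 2): opens on m3
  -> R5 @ bar 0 tick 0 v(0, 3): opens on m3
  -> R3 @ bar 1 tick 0 v(2, 3): A4 above C4
  -> R3 @ bar 1 tick 1 v(2, 3): A4 above C4
  -> R3 @ bar 1 tick 2 v(2, 3): A4 above C4
  -> R3 @ bar 1 tick 3 v(2, 3): A4 above C4
  -> R1 @ bar 2 tick 0 v(0, 3): F3/C4 P5 -> E3/B3 P5 similar
  -> R2 @ bar 2 tick 0 v(0, 2): F3/A4 M3 -> E3/B3 P5 similar
  -> R2 @ bar 2 tick 0 v(2, 3): A4/C4 M6 -> B3/B3 P1 similar
  -> R3 @ bar 2 tick 0 v(1, 2): C4 above B3
  -> R7 @ bar 2 tick 0 v(2,): A4->B3 leap 10st
  -> R3 @ bar 2 tick 1 v(1, 2): C4 above B3
  -> R3 @ bar 2 tick 2 v(1, 2): C4 above B3
  -> R3 @ bar 2 tick 3 v(1, 2): C4 above B3
  -> R1 @ bar 3 tick 0 v(0, 2): E3/B3 P5 -> F3/C4 P5 similar
  -> R1 @ bar 3 tick 0 v(0, 3): E3/B3 P5 -> F3/C4 P5 similar
  -> R1 @ bar 3 tick 0 v(2, 3): B3/B3 P1 -> C4/C4 P1 similar
  -> R2 @ bar 3 tick 0 v(0, 1): E3/C4 m6 -> F3/F4 P8 similar
  -> R3 @ bar 3 tick 0 v(1, 2): F4 above C4
  -> R3 @ bar 3 tick 1 v(1, 2): F4 above C4
  -> R3 @ bar 3 tick 2 v(1, 2): F4 above C4
  -> R3 @ bar 3 tick 3 v(1, 2): F4 above C4
  -> R1 @ bar 4 tick 0 v(0, 1): F3/F4 P8 -> G3/G4 P8 similar
  -> R1 @ bar 4 tick 0 v(0, 2): F3/C4 P5 -> G3/D4 P5 similar
  -> R3 @ bar 4 tick 0 v(1, 2): G4 above D4
  -> R7 @ bar 4 tick 0 v(3,): C4->B4 leap 11st
  -> R3 @ bar 4 tick 1 v(1, 2): G4 above D4
  -> R3 @ bar 4 tick 2 v(1, 2): G4 above D4
  -> R3 @ bar 4 tick 3 v(1, 2): G4 above D4
  -> R2 @ bar 5 tick 0 v(0, 3): G3/B4 M3 -> F3/F4 P8 similar
  -> R7 @ bar 5 tick 0 v(3,): B4->F4 leap 6st
  -> R8 @ bar 5 tick 0 v(0, 2): penult P8 not 3rd/6th
  -> R8 @ bar 5 tick 0 v(0, 3): penult P8 not 3rd/6th
  -> R1 @ bar 6 tick 0 v(2, 3): F4/F4 P1 -> G4/G4 P1 similar
  -> R6 @ bar 6 tick 3 v(0, 2): closes on m3
  -> R6 @ bar 6 tick 3 v(0, 3): closes on m3

(0, 0, R5, (0, 2))
(0, 0, R5, (0, 3))
(1, 0, R3, (2, 3))
(1, 1, R3, (2, 3))
(1, 2, R3, (2, 3))
(1, 3, R3, (2, 3))
(2, 0, R1, (0, 3))
(2, 0, R2, (0, 2))
(2, 0, R2, (2, 3))
(2, 0, R3, (1, 2))
(2, 0, R7, (2,))
(2, 1, R3, (1, 2))
(2, 2, R3, (1, 2))
(2, 3, R3, (1, 2))
(3, 0, R1, (0, 2))
(3, 0, R1, (0, 3))
(3, 0, R1, (2, 3))
(3, 0, R2, (0, 1))
(3, 0, R3, (1, 2))
(3, 1, R3, (1, 2))
(3, 2, R3, (1, 2))
(3, 3, R3, (1, 2))
(4, 0, R1, (0, 1))
(4, 0, R1, (0, 2))
(4, 0, R3, (1, 2))
(4, 0, R7, (3,))
(4, 1, R3, (1, 2))
(4, 2, R3, (1, 2))
(4, 3, R3, (1, 2))
(5, 0, R2, (0, 3))
(5, 0, R7, (3,))
(5, 0, R8, (0, 2))
(5, 0, R8, (0, 3))
(6, 0, R1, (2, 3))
(6, 3, R6, (0, 2))
(6, 3, R6, (0, 3))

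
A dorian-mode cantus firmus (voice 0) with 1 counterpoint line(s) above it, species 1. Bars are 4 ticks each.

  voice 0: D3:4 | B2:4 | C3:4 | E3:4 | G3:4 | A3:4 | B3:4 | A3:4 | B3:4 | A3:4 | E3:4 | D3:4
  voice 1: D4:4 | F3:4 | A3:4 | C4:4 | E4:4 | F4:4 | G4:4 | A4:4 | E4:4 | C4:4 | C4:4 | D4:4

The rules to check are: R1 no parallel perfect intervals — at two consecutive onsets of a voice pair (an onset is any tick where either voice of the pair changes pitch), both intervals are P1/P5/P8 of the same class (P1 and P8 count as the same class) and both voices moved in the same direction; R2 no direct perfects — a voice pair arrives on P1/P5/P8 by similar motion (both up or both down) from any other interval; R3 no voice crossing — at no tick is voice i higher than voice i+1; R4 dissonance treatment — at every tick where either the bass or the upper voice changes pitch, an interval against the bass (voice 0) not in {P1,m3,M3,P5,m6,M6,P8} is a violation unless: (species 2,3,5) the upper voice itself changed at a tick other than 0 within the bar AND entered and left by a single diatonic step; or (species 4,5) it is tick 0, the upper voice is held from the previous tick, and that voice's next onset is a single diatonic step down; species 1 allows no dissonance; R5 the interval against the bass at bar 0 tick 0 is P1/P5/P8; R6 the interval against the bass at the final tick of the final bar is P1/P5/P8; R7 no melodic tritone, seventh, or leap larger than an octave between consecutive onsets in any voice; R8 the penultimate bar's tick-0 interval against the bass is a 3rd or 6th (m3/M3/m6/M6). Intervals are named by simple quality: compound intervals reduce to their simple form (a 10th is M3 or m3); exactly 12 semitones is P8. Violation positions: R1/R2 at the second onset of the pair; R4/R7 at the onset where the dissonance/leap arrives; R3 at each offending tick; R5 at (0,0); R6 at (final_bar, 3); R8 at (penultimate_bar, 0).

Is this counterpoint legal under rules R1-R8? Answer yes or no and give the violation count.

No (2 violations)

bar 0: v0=D3 v1=D4 (P8)
bar 1: v0=B2 v1=F3 (TT)
bar 2: v0=C3 v1=A3 (M6)
bar 3: v0=E3 v1=C4 (m6)
bar 4: v0=G3 v1=E4 (M6)
bar 5: v0=A3 v1=F4 (m6)
bar 6: v0=B3 v1=G4 (m6)
bar 7: v0=A3 v1=A4 (P8)
bar 8: v0=B3 v1=E4 (P4)
bar 9: v0=A3 v1=C4 (m3)
bar 10: v0=E3 v1=C4 (m6)
bar 11: v0=D3 v1=D4 (P8)
  R4 @ bar1.0: B2/F3 TT untreated
  R4 @ bar8.0: B3/E4 P4 untreated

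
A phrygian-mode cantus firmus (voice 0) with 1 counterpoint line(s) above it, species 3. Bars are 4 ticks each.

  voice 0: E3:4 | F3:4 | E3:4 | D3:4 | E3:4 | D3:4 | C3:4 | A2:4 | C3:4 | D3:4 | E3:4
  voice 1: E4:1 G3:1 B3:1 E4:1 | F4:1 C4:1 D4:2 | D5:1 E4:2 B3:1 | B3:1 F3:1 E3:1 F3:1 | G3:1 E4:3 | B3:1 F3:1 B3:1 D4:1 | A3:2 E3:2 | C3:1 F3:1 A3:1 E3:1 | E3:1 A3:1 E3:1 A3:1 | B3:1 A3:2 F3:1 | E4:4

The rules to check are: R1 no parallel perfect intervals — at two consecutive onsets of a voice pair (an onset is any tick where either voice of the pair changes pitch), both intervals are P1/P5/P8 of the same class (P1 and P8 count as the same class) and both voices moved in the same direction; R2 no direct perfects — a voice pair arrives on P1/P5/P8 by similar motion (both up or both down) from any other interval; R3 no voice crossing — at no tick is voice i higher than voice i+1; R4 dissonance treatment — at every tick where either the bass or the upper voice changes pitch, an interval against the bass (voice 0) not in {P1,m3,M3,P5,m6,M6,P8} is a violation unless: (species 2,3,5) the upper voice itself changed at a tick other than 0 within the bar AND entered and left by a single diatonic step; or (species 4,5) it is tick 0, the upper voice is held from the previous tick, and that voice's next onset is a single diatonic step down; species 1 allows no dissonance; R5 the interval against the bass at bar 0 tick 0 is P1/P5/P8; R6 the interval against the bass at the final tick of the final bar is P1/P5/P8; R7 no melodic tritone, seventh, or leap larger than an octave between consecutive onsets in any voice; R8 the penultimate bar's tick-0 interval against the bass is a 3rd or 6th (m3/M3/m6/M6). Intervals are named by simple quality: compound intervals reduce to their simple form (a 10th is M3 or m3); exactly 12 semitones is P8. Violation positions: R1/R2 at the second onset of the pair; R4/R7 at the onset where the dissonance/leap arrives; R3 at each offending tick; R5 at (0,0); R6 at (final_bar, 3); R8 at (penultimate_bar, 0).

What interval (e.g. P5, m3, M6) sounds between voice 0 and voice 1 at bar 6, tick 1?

voice 0=C3 voice 1=A3 -> M6

M6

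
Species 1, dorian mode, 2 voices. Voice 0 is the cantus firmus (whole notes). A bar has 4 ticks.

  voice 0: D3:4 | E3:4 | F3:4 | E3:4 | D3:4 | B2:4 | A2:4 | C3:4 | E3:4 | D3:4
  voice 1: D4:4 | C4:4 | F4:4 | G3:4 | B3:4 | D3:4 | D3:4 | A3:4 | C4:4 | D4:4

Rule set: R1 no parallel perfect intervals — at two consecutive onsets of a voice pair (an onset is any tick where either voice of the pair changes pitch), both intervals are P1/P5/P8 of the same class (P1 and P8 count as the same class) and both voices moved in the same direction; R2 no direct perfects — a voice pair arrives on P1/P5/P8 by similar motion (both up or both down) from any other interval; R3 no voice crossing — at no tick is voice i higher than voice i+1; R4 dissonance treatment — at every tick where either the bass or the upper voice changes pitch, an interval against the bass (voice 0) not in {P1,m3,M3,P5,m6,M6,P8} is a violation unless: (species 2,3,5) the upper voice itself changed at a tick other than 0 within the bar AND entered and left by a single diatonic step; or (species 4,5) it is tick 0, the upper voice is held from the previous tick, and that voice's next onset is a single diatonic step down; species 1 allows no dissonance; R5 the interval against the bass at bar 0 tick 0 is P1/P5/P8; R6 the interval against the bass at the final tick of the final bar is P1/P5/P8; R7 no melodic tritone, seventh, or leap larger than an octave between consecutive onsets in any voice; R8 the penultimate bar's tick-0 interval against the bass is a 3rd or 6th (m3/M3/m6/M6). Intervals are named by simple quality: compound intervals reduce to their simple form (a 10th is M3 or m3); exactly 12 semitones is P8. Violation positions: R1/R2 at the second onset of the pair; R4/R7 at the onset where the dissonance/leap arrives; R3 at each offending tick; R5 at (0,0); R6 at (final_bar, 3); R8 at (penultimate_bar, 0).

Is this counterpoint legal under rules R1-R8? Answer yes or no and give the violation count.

bar 0: v0=D3 v1=D4 (P8)
bar 1: v0=E3 v1=C4 (m6)
bar 2: v0=F3 v1=F4 (P8)
bar 3: v0=E3 v1=G3 (m3)
bar 4: v0=D3 v1=B3 (M6)
bar 5: v0=B2 v1=D3 (m3)
bar 6: v0=A2 v1=D3 (P4)
bar 7: v0=C3 v1=A3 (M6)
bar 8: v0=E3 v1=C4 (m6)
bar 9: v0=D3 v1=D4 (P8)
  R2 @ bar2.0: E3/C4 m6 -> F3/F4 P8 similar
  R7 @ bar3.0: F4->G3 leap 10st
  R4 @ bar6.0: A2/D3 P4 untreated

No (3 violations)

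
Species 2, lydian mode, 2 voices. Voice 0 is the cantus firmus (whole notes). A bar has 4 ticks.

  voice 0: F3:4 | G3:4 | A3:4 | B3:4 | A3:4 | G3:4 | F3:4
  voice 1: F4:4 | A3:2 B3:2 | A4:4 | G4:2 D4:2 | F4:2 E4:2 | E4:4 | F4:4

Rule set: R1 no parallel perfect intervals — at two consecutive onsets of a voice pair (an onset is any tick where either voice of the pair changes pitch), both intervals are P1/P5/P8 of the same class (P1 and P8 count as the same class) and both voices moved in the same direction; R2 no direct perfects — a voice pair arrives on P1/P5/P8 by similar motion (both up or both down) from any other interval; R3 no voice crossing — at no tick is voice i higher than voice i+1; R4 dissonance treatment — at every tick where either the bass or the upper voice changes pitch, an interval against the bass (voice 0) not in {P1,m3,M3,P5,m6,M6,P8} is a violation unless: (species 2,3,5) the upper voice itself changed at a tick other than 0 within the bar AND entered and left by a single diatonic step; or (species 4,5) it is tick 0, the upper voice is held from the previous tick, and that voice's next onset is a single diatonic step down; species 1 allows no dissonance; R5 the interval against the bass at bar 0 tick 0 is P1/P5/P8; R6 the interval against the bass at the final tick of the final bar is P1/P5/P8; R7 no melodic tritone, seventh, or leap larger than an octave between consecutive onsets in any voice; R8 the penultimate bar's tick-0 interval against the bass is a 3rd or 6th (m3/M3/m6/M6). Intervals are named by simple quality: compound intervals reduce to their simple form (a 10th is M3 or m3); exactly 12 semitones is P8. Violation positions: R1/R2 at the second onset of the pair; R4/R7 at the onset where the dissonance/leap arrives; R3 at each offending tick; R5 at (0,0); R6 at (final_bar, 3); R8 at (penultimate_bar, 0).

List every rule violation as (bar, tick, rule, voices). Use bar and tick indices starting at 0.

(1, 0, R4, (0, 1))
(2, 0, R2, (0, 1))
(2, 0, R7, (1,))

bar 0: v0=F3 v1=F4 downbeat P8
bar 1: v0=G3 v1=A3 downbeat M2
bar 2: v0=A3 v1=A4 downbeat P8
bar 3: v0=B3 v1=G4 downbeat m6
bar 4: v0=A3 v1=F4 downbeat m6
bar 5: v0=G3 v1=E4 downbeat M6
bar 6: v0=F3 v1=F4 downbeat P8
  -> R4 @ bar 1 tick 0 v(0, 1): G3/A3 M2 untreated
  -> R2 @ bar 2 tick 0 v(0, 1): G3/B3 M3 -> A3/A4 P8 similar
  -> R7 @ bar 2 tick 0 v(1,): B3->A4 leap 10st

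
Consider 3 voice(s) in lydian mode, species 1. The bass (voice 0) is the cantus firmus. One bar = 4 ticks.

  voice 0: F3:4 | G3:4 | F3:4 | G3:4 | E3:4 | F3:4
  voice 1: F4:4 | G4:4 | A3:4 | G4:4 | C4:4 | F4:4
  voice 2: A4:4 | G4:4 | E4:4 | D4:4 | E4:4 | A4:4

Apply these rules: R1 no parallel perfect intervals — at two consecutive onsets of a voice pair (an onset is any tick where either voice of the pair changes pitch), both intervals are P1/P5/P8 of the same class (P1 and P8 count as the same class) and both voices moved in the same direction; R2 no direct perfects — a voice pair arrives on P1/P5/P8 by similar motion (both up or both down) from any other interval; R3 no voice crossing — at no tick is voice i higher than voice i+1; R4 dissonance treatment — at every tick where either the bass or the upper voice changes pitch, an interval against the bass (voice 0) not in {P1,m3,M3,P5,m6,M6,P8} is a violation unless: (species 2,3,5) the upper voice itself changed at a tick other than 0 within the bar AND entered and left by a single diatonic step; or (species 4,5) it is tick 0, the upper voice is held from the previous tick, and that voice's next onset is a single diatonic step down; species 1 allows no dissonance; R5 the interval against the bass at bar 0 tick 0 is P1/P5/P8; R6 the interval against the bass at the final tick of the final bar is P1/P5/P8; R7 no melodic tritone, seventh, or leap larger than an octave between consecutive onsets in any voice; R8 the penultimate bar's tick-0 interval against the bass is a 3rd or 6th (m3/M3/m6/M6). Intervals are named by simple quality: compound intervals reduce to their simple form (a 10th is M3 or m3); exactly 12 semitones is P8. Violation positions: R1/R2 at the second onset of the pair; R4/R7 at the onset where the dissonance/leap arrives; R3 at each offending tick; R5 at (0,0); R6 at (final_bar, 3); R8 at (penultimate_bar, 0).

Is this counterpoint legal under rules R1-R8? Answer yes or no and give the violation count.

No (14 violations)

bar 0: v0=F3 v1=F4 v2=A4 (M3)
bar 1: v0=G3 v1=G4 v2=G4 (P8)
bar 2: v0=F3 v1=A3 v2=E4 (M7)
bar 3: v0=G3 v1=G4 v2=D4 (P5)
bar 4: v0=E3 v1=C4 v2=E4 (P8)
bar 5: v0=F3 v1=F4 v2=A4 (M3)
  R5 @ bar0.0: opens on M3
  R1 @ bar1.0: F3/F4 P8 -> G3/G4 P8 similar
  R2 @ bar2.0: G4/G4 P1 -> A3/E4 P5 similar
  R4 @ bar2.0: F3/E4 M7 untreated
  R7 @ bar2.0: G4->A3 leap 10st
  R2 @ bar3.0: F3/A3 M3 -> G3/G4 P8 similar
  R3 @ bar3.0: G4 above D4
  R7 @ bar3.0: A3->G4 leap 10st
  R3 @ bar3.1: G4 above D4
  R3 @ bar3.2: G4 above D4
  R3 @ bar3.3: G4 above D4
  R8 @ bar4.0: penult P8 not 3rd/6th
  R2 @ bar5.0: E3/C4 m6 -> F3/F4 P8 similar
  R6 @ bar5.3: closes on M3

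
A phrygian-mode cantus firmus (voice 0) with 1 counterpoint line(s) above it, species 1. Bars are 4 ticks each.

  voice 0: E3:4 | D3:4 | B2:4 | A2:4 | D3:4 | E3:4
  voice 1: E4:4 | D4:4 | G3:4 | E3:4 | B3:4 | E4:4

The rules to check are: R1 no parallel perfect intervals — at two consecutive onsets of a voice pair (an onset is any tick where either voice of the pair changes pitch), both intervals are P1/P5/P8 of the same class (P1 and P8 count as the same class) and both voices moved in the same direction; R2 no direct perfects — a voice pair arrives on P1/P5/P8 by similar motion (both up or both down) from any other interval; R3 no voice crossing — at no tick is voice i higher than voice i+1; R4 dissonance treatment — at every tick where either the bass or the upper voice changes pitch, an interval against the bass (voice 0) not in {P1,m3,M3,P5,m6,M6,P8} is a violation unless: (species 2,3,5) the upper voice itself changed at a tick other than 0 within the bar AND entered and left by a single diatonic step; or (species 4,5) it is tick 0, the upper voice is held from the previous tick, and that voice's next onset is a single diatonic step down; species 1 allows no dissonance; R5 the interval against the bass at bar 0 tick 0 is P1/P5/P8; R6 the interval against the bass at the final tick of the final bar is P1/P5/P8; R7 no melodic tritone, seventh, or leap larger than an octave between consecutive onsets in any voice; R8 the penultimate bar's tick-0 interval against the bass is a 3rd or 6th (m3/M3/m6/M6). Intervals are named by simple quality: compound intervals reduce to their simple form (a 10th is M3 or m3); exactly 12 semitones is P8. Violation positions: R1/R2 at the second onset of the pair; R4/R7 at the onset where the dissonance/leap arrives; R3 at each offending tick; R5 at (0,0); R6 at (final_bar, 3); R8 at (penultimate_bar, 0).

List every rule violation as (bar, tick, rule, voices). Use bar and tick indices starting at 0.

(1, 0, R1, (0, 1))
(3, 0, R2, (0, 1))
(5, 0, R2, (0, 1))

bar 0: v0=E3 v1=E4 downbeat P8
bar 1: v0=D3 v1=D4 downbeat P8
bar 2: v0=B2 v1=G3 downbeat m6
bar 3: v0=A2 v1=E3 downbeat P5
bar 4: v0=D3 v1=B3 downbeat M6
bar 5: v0=E3 v1=E4 downbeat P8
  -> R1 @ bar 1 tick 0 v(0, 1): E3/E4 P8 -> D3/D4 P8 similar
  -> R2 @ bar 3 tick 0 v(0, 1): B2/G3 m6 -> A2/E3 P5 similar
  -> R2 @ bar 5 tick 0 v(0, 1): D3/B3 M6 -> E3/E4 P8 similar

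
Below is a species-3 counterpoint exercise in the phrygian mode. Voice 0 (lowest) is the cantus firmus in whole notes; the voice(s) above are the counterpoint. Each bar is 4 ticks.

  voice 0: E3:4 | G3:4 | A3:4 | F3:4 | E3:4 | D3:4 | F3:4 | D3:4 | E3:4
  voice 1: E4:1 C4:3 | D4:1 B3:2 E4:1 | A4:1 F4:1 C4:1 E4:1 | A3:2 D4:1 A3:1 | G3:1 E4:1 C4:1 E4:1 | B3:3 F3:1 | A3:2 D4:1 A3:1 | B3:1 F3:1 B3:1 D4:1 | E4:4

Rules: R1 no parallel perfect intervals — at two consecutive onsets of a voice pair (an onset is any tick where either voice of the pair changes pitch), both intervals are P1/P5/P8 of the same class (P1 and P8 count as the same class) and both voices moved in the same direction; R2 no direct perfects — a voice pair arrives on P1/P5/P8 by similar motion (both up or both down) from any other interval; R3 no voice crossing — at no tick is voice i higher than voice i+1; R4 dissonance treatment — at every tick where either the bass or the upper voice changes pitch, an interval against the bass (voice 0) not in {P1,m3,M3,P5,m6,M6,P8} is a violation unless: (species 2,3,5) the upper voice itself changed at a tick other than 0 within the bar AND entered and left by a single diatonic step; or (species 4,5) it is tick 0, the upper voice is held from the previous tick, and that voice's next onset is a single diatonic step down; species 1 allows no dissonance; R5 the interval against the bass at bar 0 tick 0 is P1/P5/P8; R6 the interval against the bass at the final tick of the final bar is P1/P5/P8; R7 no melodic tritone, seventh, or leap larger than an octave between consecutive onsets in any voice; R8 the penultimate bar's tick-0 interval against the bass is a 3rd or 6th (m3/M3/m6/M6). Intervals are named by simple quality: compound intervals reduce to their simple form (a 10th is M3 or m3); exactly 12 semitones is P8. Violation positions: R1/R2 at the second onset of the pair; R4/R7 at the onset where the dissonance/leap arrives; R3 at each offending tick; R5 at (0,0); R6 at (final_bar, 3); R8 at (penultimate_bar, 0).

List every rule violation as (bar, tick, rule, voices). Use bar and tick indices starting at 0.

bar 0: v0=E3 v1=E4 downbeat P8
bar 1: v0=G3 v1=D4 downbeat P5
bar 2: v0=A3 v1=A4 downbeat P8
bar 3: v0=F3 v1=A3 downbeat M3
bar 4: v0=E3 v1=G3 downbeat m3
bar 5: v0=D3 v1=B3 downbeat M6
bar 6: v0=F3 v1=A3 downbeat M3
bar 7: v0=D3 v1=B3 downbeat M6
bar 8: v0=E3 v1=E4 downbeat P8
  -> R2 @ bar 1 tick 0 v(0, 1): E3/C4 m6 -> G3/D4 P5 similar
  -> R2 @ bar 2 tick 0 v(0, 1): G3/E4 M6 -> A3/A4 P8 similar
  -> R7 @ bar 5 tick 3 v(1,): B3->F3 leap 6st
  -> R7 @ bar 7 tick 1 v(1,): B3->F3 leap 6st
  -> R7 @ bar 7 tick 2 v(1,): F3->B3 leap 6st
  -> R1 @ bar 8 tick 0 v(0, 1): D3/D4 P8 -> E3/E4 P8 similar

(1, 0, R2, (0, 1))
(2, 0, R2, (0, 1))
(5, 3, R7, (1,))
(7, 1, R7, (1,))
(7, 2, R7, (1,))
(8, 0, R1, (0, 1))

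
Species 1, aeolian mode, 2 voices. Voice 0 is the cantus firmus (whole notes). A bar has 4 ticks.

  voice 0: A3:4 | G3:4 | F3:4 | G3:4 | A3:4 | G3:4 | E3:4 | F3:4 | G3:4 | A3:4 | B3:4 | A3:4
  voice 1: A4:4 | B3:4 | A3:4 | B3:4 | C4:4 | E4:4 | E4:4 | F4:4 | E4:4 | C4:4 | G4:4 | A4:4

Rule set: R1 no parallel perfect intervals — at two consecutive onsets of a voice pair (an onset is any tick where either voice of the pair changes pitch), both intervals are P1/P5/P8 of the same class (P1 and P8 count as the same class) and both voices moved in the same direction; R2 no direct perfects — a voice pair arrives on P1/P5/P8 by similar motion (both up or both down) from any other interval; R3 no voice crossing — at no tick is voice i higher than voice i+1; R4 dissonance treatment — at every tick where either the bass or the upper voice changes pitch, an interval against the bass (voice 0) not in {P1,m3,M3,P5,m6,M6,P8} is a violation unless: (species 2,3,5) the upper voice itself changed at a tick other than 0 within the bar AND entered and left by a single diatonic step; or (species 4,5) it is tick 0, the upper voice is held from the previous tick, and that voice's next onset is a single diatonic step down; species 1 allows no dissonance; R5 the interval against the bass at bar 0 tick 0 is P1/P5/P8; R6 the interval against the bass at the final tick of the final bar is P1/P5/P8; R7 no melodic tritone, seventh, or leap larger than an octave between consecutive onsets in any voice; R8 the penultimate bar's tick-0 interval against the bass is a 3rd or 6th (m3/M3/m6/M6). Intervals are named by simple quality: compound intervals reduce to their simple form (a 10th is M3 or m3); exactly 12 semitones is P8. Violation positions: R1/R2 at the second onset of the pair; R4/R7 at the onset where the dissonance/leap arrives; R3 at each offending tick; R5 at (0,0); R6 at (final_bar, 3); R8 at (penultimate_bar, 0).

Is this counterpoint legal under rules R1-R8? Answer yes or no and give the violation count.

bar 0: v0=A3 v1=A4 (P8)
bar 1: v0=G3 v1=B3 (M3)
bar 2: v0=F3 v1=A3 (M3)
bar 3: v0=G3 v1=B3 (M3)
bar 4: v0=A3 v1=C4 (m3)
bar 5: v0=G3 v1=E4 (M6)
bar 6: v0=E3 v1=E4 (P8)
bar 7: v0=F3 v1=F4 (P8)
bar 8: v0=G3 v1=E4 (M6)
bar 9: v0=A3 v1=C4 (m3)
bar 10: v0=B3 v1=G4 (m6)
bar 11: v0=A3 v1=A4 (P8)
  R7 @ bar1.0: A4->B3 leap 10st
  R1 @ bar7.0: E3/E4 P8 -> F3/F4 P8 similar

No (2 violations)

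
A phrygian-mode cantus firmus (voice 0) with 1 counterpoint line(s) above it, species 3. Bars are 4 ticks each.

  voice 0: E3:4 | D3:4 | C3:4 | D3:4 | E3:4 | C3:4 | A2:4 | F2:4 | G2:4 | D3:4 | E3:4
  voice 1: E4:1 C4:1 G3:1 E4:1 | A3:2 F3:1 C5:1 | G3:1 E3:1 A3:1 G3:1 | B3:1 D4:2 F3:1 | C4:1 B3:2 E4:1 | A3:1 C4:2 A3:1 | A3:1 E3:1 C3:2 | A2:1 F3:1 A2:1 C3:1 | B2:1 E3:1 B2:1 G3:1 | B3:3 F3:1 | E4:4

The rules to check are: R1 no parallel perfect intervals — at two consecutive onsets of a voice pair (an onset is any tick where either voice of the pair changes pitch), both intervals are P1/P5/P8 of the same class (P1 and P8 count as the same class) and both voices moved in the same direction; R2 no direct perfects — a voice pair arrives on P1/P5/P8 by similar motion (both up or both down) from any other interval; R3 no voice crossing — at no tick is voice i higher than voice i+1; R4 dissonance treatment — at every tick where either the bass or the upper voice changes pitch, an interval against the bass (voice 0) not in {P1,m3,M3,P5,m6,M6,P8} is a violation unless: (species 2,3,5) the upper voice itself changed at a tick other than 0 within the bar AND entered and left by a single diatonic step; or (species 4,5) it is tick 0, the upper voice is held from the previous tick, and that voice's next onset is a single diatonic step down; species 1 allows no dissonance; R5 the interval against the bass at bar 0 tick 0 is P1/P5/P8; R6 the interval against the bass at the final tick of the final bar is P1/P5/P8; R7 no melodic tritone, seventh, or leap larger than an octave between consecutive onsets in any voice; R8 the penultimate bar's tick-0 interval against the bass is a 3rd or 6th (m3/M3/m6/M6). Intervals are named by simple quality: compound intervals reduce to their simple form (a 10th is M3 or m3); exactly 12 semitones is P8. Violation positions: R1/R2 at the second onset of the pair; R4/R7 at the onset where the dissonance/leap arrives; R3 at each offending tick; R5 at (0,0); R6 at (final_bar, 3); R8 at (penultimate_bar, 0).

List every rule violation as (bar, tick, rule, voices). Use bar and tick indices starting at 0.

bar 0: v0=E3 v1=E4 downbeat P8
bar 1: v0=D3 v1=A3 downbeat P5
bar 2: v0=C3 v1=G3 downbeat P5
bar 3: v0=D3 v1=B3 downbeat M6
bar 4: v0=E3 v1=C4 downbeat m6
bar 5: v0=C3 v1=A3 downbeat M6
bar 6: v0=A2 v1=A3 downbeat P8
bar 7: v0=F2 v1=A2 downbeat M3
bar 8: v0=G2 v1=B2 downbeat M3
bar 9: v0=D3 v1=B3 downbeat M6
bar 10: v0=E3 v1=E4 downbeat P8
  -> R2 @ bar 1 tick 0 v(0, 1): E3/E4 P8 -> D3/A3 P5 similar
  -> R4 @ bar 1 tick 3 v(0, 1): D3/C5 m7 untreated
  -> R7 @ bar 1 tick 3 v(1,): F3->C5 leap 19st
  -> R2 @ bar 2 tick 0 v(0, 1): D3/C5 m7 -> C3/G3 P5 similar
  -> R7 @ bar 2 tick 0 v(1,): C5->G3 leap 17st
  -> R7 @ bar 9 tick 3 v(1,): B3->F3 leap 6st
  -> R2 @ bar 10 tick 0 v(0, 1): D3/F3 m3 -> E3/E4 P8 similar
  -> R7 @ bar 10 tick 0 v(1,): F3->E4 leap 11st

(1, 0, R2, (0, 1))
(1, 3, R4, (0, 1))
(1, 3, R7, (1,))
(2, 0, R2, (0, 1))
(2, 0, R7, (1,))
(9, 3, R7, (1,))
(10, 0, R2, (0, 1))
(10, 0, R7, (1,))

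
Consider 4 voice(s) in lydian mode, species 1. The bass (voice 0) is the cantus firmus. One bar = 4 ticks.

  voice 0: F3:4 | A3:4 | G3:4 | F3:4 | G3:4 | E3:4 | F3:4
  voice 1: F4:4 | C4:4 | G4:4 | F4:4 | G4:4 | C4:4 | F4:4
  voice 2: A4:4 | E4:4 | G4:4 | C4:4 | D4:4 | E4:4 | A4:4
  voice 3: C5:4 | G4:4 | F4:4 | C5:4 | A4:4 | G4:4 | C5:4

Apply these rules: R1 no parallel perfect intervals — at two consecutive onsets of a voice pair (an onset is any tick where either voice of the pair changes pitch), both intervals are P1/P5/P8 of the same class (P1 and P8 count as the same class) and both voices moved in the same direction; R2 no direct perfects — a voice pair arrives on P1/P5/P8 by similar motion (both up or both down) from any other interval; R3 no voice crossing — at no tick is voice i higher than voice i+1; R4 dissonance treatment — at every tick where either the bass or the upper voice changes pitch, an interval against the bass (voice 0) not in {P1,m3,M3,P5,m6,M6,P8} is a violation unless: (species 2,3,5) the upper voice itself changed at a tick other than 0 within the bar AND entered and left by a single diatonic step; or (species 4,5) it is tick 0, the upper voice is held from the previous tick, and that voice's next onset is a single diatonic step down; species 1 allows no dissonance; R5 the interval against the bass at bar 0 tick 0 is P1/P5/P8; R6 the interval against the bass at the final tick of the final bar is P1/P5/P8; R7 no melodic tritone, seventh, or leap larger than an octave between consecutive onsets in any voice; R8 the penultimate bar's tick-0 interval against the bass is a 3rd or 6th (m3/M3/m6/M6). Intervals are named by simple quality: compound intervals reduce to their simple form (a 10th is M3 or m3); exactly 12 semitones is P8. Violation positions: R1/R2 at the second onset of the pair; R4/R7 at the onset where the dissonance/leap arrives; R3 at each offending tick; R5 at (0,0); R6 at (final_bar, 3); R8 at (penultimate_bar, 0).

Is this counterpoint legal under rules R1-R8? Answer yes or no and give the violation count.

No (28 violations)

bar 0: v0=F3 v1=F4 v2=A4 v3=C5 (P5)
bar 1: v0=A3 v1=C4 v2=E4 v3=G4 (m7)
bar 2: v0=G3 v1=G4 v2=G4 v3=F4 (m7)
bar 3: v0=F3 v1=F4 v2=C4 v3=C5 (P5)
bar 4: v0=G3 v1=G4 v2=D4 v3=A4 (M2)
bar 5: v0=E3 v1=C4 v2=E4 v3=G4 (m3)
bar 6: v0=F3 v1=F4 v2=A4 v3=C5 (P5)
  R5 @ bar0.0: opens on M3
  R1 @ bar1.0: F4/C5 P5 -> C4/G4 P5 similar
  R4 @ bar1.0: A3/G4 m7 untreated
  R2 @ bar2.0: C4/E4 M3 -> G4/G4 P1 similar
  R3 @ bar2.0: G4 above F4
  R4 @ bar2.0: G3/F4 m7 untreated
  R3 @ bar2.1: G4 above F4
  R3 @ bar2.2: G4 above F4
  R3 @ bar2.3: G4 above F4
  R1 @ bar3.0: G3/G4 P8 -> F3/F4 P8 similar
  R2 @ bar3.0: G3/G4 P8 -> F3/C4 P5 similar
  R3 @ bar3.0: F4 above C4
  R3 @ bar3.1: F4 above C4
  R3 @ bar3.2: F4 above C4
  R3 @ bar3.3: F4 above C4
  R1 @ bar4.0: F3/F4 P8 -> G3/G4 P8 similar
  R1 @ bar4.0: F3/C4 P5 -> G3/D4 P5 similar
  R3 @ bar4.0: G4 above D4
  R4 @ bar4.0: G3/A4 M2 untreated
  R3 @ bar4.1: G4 above D4
  R3 @ bar4.2: G4 above D4
  R3 @ bar4.3: G4 above D4
  R2 @ bar5.0: G4/A4 M2 -> C4/G4 P5 similar
  R8 @ bar5.0: penult P8 not 3rd/6th
  R1 @ bar6.0: C4/G4 P5 -> F4/C5 P5 similar
  R2 @ bar6.0: E3/C4 m6 -> F3/F4 P8 similar
  R2 @ bar6.0: E3/G4 m3 -> F3/C5 P5 similar
  R6 @ bar6.3: closes on M3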